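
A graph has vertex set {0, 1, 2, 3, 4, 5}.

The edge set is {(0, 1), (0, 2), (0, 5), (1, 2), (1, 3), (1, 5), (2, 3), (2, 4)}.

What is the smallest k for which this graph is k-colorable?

3

0, 1, 2 are pairwise adjacent, so at least 3 colors are needed.
3 colors suffice: 0=c, 1=b, 2=a, 3=c, 4=b, 5=a. Each edge has distinct colors on its endpoints.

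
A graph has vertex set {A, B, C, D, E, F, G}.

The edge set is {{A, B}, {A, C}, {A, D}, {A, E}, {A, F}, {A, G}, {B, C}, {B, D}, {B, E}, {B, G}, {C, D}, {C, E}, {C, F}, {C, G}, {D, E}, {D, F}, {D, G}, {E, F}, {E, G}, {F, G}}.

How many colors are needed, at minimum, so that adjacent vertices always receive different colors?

6

A, C, D, E, F, G are pairwise adjacent (a clique of size 6), so at least 6 colors are needed.
6 colors suffice: color 1 → {G}; color 2 → {E}; color 3 → {D}; color 4 → {A}; color 5 → {C}; color 6 → {B, F}. Each edge has distinct colors on its endpoints.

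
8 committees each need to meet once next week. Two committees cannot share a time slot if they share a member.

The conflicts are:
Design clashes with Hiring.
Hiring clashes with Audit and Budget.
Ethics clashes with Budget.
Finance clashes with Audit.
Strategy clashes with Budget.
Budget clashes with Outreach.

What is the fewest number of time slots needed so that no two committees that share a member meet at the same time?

Hiring and Audit conflict, so at least 2 time slots are needed.
2 time slots suffice: time slot 1 → {Design, Audit, Budget}; time slot 2 → {Hiring, Ethics, Finance, Strategy, Outreach}. No two conflicting committees share a time slot.

2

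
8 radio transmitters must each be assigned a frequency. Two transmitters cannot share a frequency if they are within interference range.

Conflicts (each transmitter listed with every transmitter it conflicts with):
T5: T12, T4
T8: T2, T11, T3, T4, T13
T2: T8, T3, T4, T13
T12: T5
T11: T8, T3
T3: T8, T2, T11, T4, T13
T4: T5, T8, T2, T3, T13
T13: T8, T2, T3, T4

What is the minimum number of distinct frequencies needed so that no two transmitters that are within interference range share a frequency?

5

T8, T2, T3, T4, T13 are mutually in conflict, so at least 5 frequencies are needed.
5 frequencies suffice: frequency 1 → {T5, T3}; frequency 2 → {T8, T12}; frequency 3 → {T11, T4}; frequency 4 → {T2}; frequency 5 → {T13}. Every pair that conflicts lands in different frequencies.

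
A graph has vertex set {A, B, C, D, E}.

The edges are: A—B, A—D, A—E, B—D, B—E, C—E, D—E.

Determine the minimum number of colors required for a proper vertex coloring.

A, B, D, E are pairwise adjacent (a clique of size 4), so at least 4 colors are needed.
4 colors suffice: A=green, B=blue, C=blue, D=yellow, E=red. Every edge joins two different colors.

4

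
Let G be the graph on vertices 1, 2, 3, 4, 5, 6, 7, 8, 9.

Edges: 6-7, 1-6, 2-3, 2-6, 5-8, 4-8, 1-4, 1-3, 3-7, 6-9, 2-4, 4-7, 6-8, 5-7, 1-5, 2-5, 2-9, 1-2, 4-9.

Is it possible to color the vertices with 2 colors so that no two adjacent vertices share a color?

1, 2, 5 are mutually adjacent, so at least 3 colors are needed.
So 2 colors are not enough.

No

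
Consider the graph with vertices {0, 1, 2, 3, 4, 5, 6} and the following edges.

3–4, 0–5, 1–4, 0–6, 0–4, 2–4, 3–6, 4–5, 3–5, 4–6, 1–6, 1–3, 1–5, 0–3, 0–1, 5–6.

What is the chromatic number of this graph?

6

0, 1, 3, 4, 5, 6 are pairwise adjacent (a clique of size 6), so at least 6 colors are needed.
6 colors suffice: 0=purple, 1=green, 2=blue, 3=yellow, 4=red, 5=blue, 6=orange. No two adjacent vertices share a color.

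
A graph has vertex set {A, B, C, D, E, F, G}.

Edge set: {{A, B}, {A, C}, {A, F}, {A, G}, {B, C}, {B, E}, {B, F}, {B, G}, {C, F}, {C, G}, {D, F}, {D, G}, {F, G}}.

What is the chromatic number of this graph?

A, B, C, F, G form a clique, so at least 5 colors are needed.
5 colors suffice: color red → {E, F}; color blue → {G}; color green → {B, D}; color yellow → {A}; color purple → {C}. Each edge has distinct colors on its endpoints.

5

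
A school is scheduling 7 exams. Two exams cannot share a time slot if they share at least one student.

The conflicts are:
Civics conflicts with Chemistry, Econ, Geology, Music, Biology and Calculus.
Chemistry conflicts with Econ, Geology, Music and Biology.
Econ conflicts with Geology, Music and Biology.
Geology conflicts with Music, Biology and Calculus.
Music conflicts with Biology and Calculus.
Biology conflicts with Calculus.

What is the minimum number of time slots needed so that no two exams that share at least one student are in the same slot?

Civics, Chemistry, Econ, Geology, Music, Biology pairwise conflict, so at least 6 time slots are needed.
Using 6 time slots: Civics=3, Chemistry=6, Econ=5, Geology=1, Music=4, Biology=2, Calculus=5. Every pair that conflicts lands in different time slots.

6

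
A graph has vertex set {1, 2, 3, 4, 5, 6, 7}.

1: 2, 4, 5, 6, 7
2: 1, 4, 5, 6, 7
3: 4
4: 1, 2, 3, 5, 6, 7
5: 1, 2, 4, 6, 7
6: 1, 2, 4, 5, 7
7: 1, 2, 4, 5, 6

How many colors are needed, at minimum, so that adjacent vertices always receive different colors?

1, 2, 4, 5, 6, 7 are pairwise adjacent (a clique of size 6), so at least 6 colors are needed.
6 colors suffice: 1=b, 2=f, 3=b, 4=a, 5=c, 6=d, 7=e. Every edge joins two different colors.

6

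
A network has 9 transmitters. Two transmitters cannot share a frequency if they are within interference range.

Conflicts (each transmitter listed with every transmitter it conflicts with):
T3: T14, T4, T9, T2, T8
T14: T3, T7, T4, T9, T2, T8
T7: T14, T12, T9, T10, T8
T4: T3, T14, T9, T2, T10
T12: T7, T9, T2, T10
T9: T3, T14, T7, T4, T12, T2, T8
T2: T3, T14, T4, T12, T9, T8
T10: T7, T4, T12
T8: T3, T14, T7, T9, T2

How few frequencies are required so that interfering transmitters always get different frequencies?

T3, T14, T4, T9, T2 all conflict with each other, so at least 5 frequencies are needed.
5 frequencies suffice: T3=5, T14=2, T7=3, T4=4, T12=2, T9=1, T2=3, T10=1, T8=4. No two conflicting transmitters share a frequency.

5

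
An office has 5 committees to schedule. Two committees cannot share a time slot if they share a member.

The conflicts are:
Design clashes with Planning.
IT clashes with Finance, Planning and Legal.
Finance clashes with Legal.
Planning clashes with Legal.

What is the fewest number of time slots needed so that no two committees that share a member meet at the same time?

IT, Planning, Legal all conflict with each other, so at least 3 time slots are needed.
3 time slots suffice: time slot 1 → {Finance, Planning}; time slot 2 → {Design, IT}; time slot 3 → {Legal}. Each listed conflict is separated.

3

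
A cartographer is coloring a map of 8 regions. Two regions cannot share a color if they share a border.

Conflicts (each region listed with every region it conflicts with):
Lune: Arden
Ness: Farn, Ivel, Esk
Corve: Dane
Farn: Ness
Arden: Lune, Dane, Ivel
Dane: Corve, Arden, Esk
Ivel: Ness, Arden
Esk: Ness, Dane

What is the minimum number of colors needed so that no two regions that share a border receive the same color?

3

The cycle Arden-Dane-Esk-Ness-Ivel-Arden has odd length 5, so it cannot be 2-colored; at least 3 colors are needed.
A valid assignment using 3 colors: Lune=1, Ness=1, Corve=2, Farn=2, Arden=2, Dane=1, Ivel=3, Esk=2. Every pair that conflicts lands in different colors.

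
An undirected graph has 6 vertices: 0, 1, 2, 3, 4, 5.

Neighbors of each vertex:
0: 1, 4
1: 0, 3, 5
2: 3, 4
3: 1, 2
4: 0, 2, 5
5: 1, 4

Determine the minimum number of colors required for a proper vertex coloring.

3

The cycle 3-2-4-0-1-3 has odd length 5, so it cannot be 2-colored; at least 3 colors are needed.
3 colors suffice: color red → {1, 4}; color blue → {0, 3, 5}; color green → {2}. Each edge has distinct colors on its endpoints.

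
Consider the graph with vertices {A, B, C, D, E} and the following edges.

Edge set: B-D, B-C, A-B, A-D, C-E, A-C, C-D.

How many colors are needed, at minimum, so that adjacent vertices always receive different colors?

A, B, C, D are mutually adjacent (a clique of size 4), so at least 4 colors are needed.
4 colors suffice: color red → {C}; color blue → {B, E}; color green → {A}; color yellow → {D}. Each edge has distinct colors on its endpoints.

4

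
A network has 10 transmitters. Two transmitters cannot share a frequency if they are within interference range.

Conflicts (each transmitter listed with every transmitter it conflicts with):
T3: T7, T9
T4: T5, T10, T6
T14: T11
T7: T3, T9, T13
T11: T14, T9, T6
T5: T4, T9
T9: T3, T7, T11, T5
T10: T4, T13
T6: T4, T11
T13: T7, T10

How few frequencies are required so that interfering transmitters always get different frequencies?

T3, T7, T9 pairwise conflict, so at least 3 frequencies are needed.
Using 3 frequencies: T3=3, T4=1, T14=1, T7=2, T11=2, T5=2, T9=1, T10=2, T6=3, T13=1. Each listed conflict is separated.

3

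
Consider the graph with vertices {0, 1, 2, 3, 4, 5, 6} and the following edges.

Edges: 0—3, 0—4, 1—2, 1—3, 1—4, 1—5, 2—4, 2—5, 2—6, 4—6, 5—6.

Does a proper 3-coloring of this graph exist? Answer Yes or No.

The chromatic number is 3. 2, 5, 6 form a triangle, so at least 3 colors are needed.
3 colors suffice: color red → {0, 1, 6}; color blue → {3, 4, 5}; color green → {2}.
That is already a proper 3-coloring.

Yes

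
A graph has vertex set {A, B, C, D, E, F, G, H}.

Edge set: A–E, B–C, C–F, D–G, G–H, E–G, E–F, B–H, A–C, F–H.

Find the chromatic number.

A and E are adjacent, so at least 2 colors are needed.
2 colors suffice: A=2, B=2, C=1, D=1, E=1, F=2, G=2, H=1. No two adjacent vertices share a color.

2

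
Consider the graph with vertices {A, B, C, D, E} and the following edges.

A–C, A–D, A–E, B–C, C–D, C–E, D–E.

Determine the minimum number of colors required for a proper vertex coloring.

4

A, C, D, E are mutually adjacent (a clique of size 4), so at least 4 colors are needed.
4 colors suffice: color 1 → {C}; color 2 → {A, B}; color 3 → {D}; color 4 → {E}. No two adjacent vertices share a color.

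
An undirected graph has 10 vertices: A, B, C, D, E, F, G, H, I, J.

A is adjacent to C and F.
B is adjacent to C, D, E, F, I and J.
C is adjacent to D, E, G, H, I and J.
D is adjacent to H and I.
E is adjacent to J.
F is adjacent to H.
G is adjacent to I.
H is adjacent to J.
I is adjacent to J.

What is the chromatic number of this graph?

B, C, D, I are pairwise adjacent (a clique of size 4), so at least 4 colors are needed.
A valid assignment using 4 colors: A=2, B=2, C=1, D=3, E=4, F=1, G=2, H=2, I=4, J=3. No two adjacent vertices share a color.

4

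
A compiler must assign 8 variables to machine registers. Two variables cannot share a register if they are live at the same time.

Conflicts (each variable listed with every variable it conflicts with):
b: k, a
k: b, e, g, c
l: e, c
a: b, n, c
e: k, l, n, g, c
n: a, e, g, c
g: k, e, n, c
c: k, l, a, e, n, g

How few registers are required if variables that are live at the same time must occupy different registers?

4

k, e, g, c all conflict with each other, so at least 4 registers are needed.
4 registers suffice: b=1, k=3, l=3, a=2, e=2, n=3, g=4, c=1. No two conflicting variables share a register.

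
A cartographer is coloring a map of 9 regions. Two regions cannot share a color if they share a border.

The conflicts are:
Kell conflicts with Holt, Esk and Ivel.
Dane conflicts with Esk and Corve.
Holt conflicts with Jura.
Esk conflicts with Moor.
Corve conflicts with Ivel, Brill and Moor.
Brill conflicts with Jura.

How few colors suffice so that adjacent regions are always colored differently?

3

The cycle Corve-Dane-Esk-Kell-Ivel-Corve has odd length 5, so it cannot be 2-colored; at least 3 colors are needed.
3 colors suffice: Kell=2, Dane=2, Holt=1, Esk=1, Corve=1, Ivel=3, Brill=3, Moor=2, Jura=2. No two conflicting regions share a color.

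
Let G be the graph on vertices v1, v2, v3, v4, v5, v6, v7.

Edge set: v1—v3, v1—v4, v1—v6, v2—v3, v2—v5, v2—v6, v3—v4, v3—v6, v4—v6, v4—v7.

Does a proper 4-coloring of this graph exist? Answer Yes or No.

The chromatic number is 4. v1, v3, v4, v6 are mutually adjacent (a clique of size 4), so at least 4 colors are needed.
4 colors suffice: color 1 → {v5, v6, v7}; color 2 → {v2, v4}; color 3 → {v3}; color 4 → {v1}.
That is already a proper 4-coloring.

Yes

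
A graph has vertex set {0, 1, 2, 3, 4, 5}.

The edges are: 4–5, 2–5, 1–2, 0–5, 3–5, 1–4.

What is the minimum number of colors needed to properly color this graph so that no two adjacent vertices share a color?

2

0 and 5 are adjacent, so at least 2 colors are needed.
2 colors suffice: color a → {1, 5}; color b → {0, 2, 3, 4}. No two adjacent vertices share a color.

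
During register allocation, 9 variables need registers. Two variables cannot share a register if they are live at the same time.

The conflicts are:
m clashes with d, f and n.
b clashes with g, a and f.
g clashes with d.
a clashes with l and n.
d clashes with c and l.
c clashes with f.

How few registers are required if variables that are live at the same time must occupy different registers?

The cycle b-f-m-n-a-b has odd length 5, so it cannot be 2-colored; at least 3 registers are needed.
A valid assignment using 3 registers: m=2, b=2, g=3, a=1, d=1, c=2, l=2, f=1, n=3. Every pair that conflicts lands in different registers.

3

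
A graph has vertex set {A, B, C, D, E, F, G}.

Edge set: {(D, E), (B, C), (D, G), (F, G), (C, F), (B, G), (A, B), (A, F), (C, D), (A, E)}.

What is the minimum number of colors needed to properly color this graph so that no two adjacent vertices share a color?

3

The cycle D-G-F-A-E-D has odd length 5, so it cannot be 2-colored; at least 3 colors are needed.
One proper 3-coloring: A=blue, B=red, C=blue, D=red, E=green, F=red, G=blue. Every edge joins two different colors.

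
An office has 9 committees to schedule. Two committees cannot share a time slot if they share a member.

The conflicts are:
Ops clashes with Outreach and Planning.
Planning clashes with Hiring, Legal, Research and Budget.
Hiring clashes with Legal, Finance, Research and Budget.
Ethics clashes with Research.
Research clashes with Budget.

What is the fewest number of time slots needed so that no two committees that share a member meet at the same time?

Planning, Hiring, Research, Budget are mutually in conflict, so at least 4 time slots are needed.
4 time slots suffice: Ops=2, Outreach=1, Planning=1, Hiring=2, Legal=3, Ethics=1, Finance=1, Research=3, Budget=4. No two conflicting committees share a time slot.

4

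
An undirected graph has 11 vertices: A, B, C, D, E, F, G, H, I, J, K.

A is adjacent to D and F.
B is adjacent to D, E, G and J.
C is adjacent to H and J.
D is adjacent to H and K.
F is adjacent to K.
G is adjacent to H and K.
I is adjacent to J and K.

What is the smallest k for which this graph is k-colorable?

The cycle J-B-D-K-I-J has odd length 5, so it cannot be 2-colored; at least 3 colors are needed.
3 colors suffice: A=2, B=2, C=3, D=1, E=1, F=1, G=1, H=2, I=3, J=1, K=2. Each edge has distinct colors on its endpoints.

3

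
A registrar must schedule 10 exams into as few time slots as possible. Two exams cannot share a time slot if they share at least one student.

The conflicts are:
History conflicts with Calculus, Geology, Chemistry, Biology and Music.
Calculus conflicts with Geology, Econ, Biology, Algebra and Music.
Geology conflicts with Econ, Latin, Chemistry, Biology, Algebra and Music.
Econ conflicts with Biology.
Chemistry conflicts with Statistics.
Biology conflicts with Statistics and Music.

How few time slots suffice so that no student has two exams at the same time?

5

History, Calculus, Geology, Biology, Music pairwise conflict, so at least 5 time slots are needed.
Using 5 time slots: History=4, Calculus=2, Geology=1, Econ=4, Latin=2, Chemistry=2, Biology=3, Algebra=3, Statistics=1, Music=5. Each listed conflict is separated.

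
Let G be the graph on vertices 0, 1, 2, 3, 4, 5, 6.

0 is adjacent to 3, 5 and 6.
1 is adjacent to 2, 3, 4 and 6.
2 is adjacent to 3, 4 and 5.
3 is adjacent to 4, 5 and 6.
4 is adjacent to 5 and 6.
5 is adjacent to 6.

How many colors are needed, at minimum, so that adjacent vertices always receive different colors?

0, 3, 5, 6 are pairwise adjacent (a clique of size 4), so at least 4 colors are needed.
A valid assignment using 4 colors: 0=yellow, 1=blue, 2=green, 3=red, 4=yellow, 5=blue, 6=green. Each edge has distinct colors on its endpoints.

4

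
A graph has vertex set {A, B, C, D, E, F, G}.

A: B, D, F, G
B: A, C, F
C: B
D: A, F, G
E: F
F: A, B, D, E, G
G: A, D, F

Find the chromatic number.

4

A, D, F, G form a clique, so at least 4 colors are needed.
4 colors suffice: A=2, B=3, C=1, D=4, E=2, F=1, G=3. Every edge joins two different colors.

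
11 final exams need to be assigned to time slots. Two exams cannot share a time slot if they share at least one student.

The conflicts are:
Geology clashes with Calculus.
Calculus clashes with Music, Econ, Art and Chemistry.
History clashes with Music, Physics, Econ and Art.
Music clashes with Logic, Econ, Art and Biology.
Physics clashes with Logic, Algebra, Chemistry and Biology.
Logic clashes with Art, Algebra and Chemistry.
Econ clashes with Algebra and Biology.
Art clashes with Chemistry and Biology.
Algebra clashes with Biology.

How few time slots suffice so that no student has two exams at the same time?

Econ, Algebra, Biology all conflict with each other, so at least 3 time slots are needed.
Using 3 time slots: Geology=1, Calculus=3, History=3, Music=2, Physics=1, Logic=3, Econ=1, Art=1, Algebra=2, Chemistry=2, Biology=3. No two conflicting exams share a time slot.

3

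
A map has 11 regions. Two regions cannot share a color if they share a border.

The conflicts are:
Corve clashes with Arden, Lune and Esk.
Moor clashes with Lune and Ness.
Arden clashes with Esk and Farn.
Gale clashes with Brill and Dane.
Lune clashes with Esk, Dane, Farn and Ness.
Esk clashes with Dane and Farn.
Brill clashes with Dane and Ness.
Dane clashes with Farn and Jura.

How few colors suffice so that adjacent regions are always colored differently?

4

Lune, Esk, Dane, Farn all conflict with each other, so at least 4 colors are needed.
4 colors suffice: Corve=1, Moor=3, Arden=2, Gale=3, Lune=2, Esk=3, Brill=2, Dane=1, Farn=4, Ness=1, Jura=2. Every pair that conflicts lands in different colors.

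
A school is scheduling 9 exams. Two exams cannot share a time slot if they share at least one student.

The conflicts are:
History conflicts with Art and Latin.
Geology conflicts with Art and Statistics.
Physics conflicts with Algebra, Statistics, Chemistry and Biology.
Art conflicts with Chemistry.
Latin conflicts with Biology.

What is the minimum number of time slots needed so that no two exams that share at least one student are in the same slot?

The cycle Chemistry-Physics-Statistics-Geology-Art-Chemistry has odd length 5, so it cannot be 2-colored; at least 3 time slots are needed.
3 time slots suffice: time slot 1 → {Physics, Art, Latin}; time slot 2 → {History, Algebra, Statistics, Chemistry, Biology}; time slot 3 → {Geology}. Every pair that conflicts lands in different time slots.

3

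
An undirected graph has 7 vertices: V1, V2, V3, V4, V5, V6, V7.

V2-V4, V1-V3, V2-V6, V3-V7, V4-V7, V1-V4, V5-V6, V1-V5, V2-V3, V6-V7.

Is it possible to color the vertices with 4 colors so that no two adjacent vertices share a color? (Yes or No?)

The chromatic number is 3. The cycle V6-V5-V1-V3-V7-V6 has odd length 5, so it cannot be 2-colored; at least 3 colors are needed.
A valid assignment using 3 colors: V1=1, V2=1, V3=2, V4=2, V5=3, V6=2, V7=1.
Since 4 ≥ 3, a proper 4-coloring certainly exists.

Yes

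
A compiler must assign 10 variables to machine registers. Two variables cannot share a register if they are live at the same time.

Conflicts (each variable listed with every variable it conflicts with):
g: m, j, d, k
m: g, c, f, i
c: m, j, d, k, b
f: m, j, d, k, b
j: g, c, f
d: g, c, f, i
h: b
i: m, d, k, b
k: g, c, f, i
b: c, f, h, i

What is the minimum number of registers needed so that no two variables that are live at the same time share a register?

2

f and b conflict, so at least 2 registers are needed.
A valid assignment using 2 registers: g=1, m=2, c=1, f=1, j=2, d=2, h=1, i=1, k=2, b=2. No two conflicting variables share a register.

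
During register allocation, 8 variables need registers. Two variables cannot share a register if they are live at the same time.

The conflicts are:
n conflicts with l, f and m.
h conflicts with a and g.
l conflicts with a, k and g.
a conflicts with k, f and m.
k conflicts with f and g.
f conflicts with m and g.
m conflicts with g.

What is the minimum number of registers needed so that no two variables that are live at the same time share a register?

3

k, f, g all conflict with each other, so at least 3 registers are needed.
Using 3 registers: n=1, h=2, l=2, a=1, k=3, f=2, m=3, g=1. Each listed conflict is separated.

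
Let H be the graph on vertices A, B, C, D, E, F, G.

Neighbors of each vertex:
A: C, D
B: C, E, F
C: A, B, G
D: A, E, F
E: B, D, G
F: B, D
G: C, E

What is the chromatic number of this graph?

The cycle B-F-D-A-C-B has odd length 5, so it cannot be 2-colored; at least 3 colors are needed.
3 colors suffice: A=3, B=1, C=2, D=1, E=2, F=2, G=1. Every edge joins two different colors.

3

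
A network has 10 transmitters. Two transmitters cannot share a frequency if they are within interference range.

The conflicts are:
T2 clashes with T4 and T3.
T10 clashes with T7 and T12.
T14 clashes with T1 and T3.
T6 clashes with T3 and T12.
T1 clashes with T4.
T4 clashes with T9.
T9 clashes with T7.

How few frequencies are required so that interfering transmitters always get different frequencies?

The cycle T14-T1-T4-T2-T3-T14 has odd length 5, so it cannot be 2-colored; at least 3 frequencies are needed.
A valid assignment using 3 frequencies: T2=2, T10=1, T14=3, T6=2, T1=2, T4=1, T3=1, T9=2, T7=3, T12=3. No two conflicting transmitters share a frequency.

3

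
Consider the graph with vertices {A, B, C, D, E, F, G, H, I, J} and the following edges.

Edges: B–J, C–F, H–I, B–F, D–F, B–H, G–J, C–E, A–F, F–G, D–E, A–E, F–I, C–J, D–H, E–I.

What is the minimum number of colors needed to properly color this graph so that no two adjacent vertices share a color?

2

C and J are adjacent, so at least 2 colors are needed.
2 colors suffice: color red → {E, F, H, J}; color blue → {A, B, C, D, G, I}. Every edge joins two different colors.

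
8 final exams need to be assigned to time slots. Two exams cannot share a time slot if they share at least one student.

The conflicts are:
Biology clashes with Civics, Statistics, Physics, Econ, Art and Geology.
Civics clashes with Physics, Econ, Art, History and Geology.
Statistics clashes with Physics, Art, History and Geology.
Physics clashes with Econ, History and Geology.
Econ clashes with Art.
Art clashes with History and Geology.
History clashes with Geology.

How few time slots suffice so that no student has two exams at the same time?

Biology, Statistics, Physics, Geology are mutually in conflict, so at least 4 time slots are needed.
4 time slots suffice: time slot 1 → {Biology, History}; time slot 2 → {Physics, Art}; time slot 3 → {Econ, Geology}; time slot 4 → {Civics, Statistics}. Each listed conflict is separated.

4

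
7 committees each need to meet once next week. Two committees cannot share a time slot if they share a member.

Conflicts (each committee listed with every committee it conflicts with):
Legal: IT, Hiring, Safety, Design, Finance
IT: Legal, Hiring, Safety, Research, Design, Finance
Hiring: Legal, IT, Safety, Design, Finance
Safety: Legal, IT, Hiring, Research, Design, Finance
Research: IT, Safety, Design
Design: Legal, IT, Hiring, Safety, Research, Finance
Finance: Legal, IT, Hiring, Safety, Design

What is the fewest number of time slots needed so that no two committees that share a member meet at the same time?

Legal, IT, Hiring, Safety, Design, Finance all conflict with each other, so at least 6 time slots are needed.
6 time slots suffice: time slot 1 → {IT}; time slot 2 → {Safety}; time slot 3 → {Design}; time slot 4 → {Research, Finance}; time slot 5 → {Hiring}; time slot 6 → {Legal}. Each listed conflict is separated.

6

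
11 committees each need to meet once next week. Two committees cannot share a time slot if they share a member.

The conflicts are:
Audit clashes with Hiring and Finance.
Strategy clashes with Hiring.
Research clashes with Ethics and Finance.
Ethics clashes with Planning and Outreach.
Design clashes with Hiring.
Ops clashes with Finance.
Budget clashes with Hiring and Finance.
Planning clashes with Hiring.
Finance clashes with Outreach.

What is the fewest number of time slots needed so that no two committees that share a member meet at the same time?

Budget and Hiring conflict, so at least 2 time slots are needed.
A valid assignment using 2 time slots: Audit=2, Strategy=2, Research=2, Ethics=1, Design=2, Ops=2, Budget=2, Planning=2, Hiring=1, Finance=1, Outreach=2. Each listed conflict is separated.

2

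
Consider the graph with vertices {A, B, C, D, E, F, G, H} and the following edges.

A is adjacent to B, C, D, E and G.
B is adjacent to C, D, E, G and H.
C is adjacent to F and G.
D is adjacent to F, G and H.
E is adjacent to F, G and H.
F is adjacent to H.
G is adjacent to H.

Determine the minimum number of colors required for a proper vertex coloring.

4

A, B, E, G are pairwise adjacent (a clique of size 4), so at least 4 colors are needed.
4 colors suffice: color 1 → {F, G}; color 2 → {B}; color 3 → {A, H}; color 4 → {C, D, E}. Each edge has distinct colors on its endpoints.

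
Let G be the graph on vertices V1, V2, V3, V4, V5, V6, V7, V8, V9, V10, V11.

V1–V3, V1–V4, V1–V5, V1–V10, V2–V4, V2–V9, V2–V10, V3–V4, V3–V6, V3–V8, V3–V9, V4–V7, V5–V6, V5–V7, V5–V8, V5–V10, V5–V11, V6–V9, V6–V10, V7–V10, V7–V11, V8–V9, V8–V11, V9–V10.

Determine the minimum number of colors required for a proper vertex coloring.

3

V1, V5, V10 form a triangle, so at least 3 colors are needed.
One proper 3-coloring: V1=green, V2=green, V3=blue, V4=red, V5=red, V6=green, V7=green, V8=green, V9=red, V10=blue, V11=blue. Every edge joins two different colors.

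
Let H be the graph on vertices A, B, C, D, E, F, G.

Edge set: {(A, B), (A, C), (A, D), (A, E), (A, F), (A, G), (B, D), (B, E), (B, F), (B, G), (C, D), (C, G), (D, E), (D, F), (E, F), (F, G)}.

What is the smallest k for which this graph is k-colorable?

5

A, B, D, E, F are pairwise adjacent (a clique of size 5), so at least 5 colors are needed.
A valid assignment using 5 colors: A=red, B=green, C=blue, D=yellow, E=purple, F=blue, G=yellow. No two adjacent vertices share a color.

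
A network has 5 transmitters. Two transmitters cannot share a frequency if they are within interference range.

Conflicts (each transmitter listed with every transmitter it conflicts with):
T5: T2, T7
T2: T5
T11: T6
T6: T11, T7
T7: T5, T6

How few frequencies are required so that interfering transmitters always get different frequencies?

2

T11 and T6 conflict, so at least 2 frequencies are needed.
2 frequencies suffice: frequency 1 → {T5, T6}; frequency 2 → {T2, T11, T7}. Every pair that conflicts lands in different frequencies.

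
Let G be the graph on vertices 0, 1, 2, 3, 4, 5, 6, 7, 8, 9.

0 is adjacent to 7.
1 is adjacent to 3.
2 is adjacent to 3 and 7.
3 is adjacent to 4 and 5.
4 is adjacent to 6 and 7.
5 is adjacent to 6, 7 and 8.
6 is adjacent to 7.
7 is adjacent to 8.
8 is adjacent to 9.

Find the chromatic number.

3

5, 6, 7 form a triangle, so at least 3 colors are needed.
3 colors suffice: color a → {3, 7, 9}; color b → {0, 1, 2, 4, 5}; color c → {6, 8}. Each edge has distinct colors on its endpoints.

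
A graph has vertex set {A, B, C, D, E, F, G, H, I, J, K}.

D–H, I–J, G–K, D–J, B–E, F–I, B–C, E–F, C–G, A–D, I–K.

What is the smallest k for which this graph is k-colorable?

The cycle K-I-F-E-B-C-G-K has odd length 7, so it cannot be 2-colored; at least 3 colors are needed.
3 colors suffice: color 1 → {D, E, G, I}; color 2 → {A, B, F, H, J, K}; color 3 → {C}. Each edge has distinct colors on its endpoints.

3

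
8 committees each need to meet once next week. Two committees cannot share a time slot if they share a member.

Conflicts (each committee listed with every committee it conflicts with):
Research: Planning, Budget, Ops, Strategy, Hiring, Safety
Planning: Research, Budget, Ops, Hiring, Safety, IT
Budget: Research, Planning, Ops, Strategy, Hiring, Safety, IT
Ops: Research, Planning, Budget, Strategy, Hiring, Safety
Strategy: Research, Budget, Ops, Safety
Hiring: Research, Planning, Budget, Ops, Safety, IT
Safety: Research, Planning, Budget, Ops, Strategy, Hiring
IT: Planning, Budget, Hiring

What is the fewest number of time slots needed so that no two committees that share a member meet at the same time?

6

Research, Planning, Budget, Ops, Hiring, Safety pairwise conflict, so at least 6 time slots are needed.
6 time slots suffice: time slot 1 → {Budget}; time slot 2 → {Safety, IT}; time slot 3 → {Ops}; time slot 4 → {Strategy, Hiring}; time slot 5 → {Planning}; time slot 6 → {Research}. No two conflicting committees share a time slot.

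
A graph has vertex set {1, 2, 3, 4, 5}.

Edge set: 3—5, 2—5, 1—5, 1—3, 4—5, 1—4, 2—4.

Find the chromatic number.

1, 3, 5 are pairwise adjacent, so at least 3 colors are needed.
3 colors suffice: color red → {5}; color blue → {1, 2}; color green → {3, 4}. No two adjacent vertices share a color.

3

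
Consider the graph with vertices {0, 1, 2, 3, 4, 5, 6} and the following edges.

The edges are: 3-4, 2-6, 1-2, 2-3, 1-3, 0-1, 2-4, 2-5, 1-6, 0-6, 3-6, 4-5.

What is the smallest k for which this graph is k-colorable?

4

1, 2, 3, 6 are pairwise adjacent (a clique of size 4), so at least 4 colors are needed.
One proper 4-coloring: 0=a, 1=c, 2=a, 3=b, 4=c, 5=b, 6=d. Each edge has distinct colors on its endpoints.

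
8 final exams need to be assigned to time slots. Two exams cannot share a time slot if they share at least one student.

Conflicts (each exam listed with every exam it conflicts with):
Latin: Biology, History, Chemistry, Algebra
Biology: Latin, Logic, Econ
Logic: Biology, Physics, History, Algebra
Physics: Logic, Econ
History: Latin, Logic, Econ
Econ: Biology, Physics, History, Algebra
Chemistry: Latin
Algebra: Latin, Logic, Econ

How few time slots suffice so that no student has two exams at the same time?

2

Latin and Biology conflict, so at least 2 time slots are needed.
Using 2 time slots: Latin=1, Biology=2, Logic=1, Physics=2, History=2, Econ=1, Chemistry=2, Algebra=2. Every pair that conflicts lands in different time slots.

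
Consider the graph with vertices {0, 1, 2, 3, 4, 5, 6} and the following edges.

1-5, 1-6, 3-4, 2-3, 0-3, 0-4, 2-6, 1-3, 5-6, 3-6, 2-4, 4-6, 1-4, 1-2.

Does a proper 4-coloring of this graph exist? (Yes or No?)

1, 2, 3, 4, 6 are pairwise adjacent (a clique of size 5), so at least 5 colors are needed.
So 4 colors are not enough.

No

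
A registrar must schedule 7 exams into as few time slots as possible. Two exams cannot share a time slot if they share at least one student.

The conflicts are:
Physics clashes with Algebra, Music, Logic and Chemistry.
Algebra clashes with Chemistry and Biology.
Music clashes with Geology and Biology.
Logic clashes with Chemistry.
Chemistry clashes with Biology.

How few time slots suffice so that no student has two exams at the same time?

Physics, Logic, Chemistry all conflict with each other, so at least 3 time slots are needed.
Using 3 time slots: Physics=2, Algebra=3, Music=1, Geology=2, Logic=3, Chemistry=1, Biology=2. Each listed conflict is separated.

3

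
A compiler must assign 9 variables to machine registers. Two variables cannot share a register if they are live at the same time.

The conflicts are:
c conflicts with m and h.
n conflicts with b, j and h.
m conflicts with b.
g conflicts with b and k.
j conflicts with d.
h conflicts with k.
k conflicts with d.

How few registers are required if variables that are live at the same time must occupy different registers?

The cycle n-h-c-m-b-n has odd length 5, so it cannot be 2-colored; at least 3 registers are needed.
Using 3 registers: c=1, n=1, m=3, g=3, b=2, j=2, h=2, k=1, d=3. Every pair that conflicts lands in different registers.

3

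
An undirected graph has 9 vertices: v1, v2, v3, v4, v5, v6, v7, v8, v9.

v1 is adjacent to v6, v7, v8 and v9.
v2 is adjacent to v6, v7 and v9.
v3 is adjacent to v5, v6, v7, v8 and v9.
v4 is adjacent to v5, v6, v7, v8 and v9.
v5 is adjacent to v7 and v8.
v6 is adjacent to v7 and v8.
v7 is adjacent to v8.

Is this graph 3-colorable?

No

v4, v6, v7, v8 are mutually adjacent (a clique of size 4), so at least 4 colors are needed.
So 3 colors are not enough.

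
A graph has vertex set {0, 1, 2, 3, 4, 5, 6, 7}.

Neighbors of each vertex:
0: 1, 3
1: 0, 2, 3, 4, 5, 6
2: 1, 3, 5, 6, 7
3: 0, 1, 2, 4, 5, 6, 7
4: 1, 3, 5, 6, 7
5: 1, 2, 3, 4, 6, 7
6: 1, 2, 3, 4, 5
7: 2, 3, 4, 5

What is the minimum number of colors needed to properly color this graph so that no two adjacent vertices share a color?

1, 3, 4, 5, 6 form a clique, so at least 5 colors are needed.
5 colors suffice: color red → {3}; color blue → {1, 7}; color green → {0, 5}; color yellow → {2, 4}; color purple → {6}. No two adjacent vertices share a color.

5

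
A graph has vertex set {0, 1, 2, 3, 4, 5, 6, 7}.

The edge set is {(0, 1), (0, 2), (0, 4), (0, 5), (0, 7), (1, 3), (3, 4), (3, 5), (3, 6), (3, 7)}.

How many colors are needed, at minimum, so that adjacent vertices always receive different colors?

0 and 2 are adjacent, so at least 2 colors are needed.
2 colors suffice: color red → {0, 3}; color blue → {1, 2, 4, 5, 6, 7}. Each edge has distinct colors on its endpoints.

2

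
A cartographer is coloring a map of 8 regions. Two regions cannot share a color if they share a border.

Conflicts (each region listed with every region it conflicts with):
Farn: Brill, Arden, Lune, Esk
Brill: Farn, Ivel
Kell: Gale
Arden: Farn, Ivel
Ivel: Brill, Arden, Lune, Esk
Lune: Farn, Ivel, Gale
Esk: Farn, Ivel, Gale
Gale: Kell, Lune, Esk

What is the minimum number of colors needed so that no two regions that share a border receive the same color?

Farn and Arden conflict, so at least 2 colors are needed.
A valid assignment using 2 colors: Farn=1, Brill=2, Kell=2, Arden=2, Ivel=1, Lune=2, Esk=2, Gale=1. Each listed conflict is separated.

2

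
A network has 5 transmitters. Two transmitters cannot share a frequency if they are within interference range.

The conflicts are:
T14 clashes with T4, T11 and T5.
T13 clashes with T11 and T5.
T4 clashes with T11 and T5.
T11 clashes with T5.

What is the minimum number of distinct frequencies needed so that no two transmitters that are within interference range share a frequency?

T14, T4, T11, T5 all conflict with each other, so at least 4 frequencies are needed.
Using 4 frequencies: T14=4, T13=3, T4=3, T11=2, T5=1. Every pair that conflicts lands in different frequencies.

4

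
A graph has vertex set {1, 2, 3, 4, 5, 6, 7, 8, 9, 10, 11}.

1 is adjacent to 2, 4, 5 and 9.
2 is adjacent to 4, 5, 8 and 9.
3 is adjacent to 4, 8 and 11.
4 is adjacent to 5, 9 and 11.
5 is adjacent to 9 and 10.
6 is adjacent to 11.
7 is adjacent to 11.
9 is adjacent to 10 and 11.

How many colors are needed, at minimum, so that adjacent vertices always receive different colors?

1, 2, 4, 5, 9 are mutually adjacent (a clique of size 5), so at least 5 colors are needed.
5 colors suffice: color a → {3, 6, 7, 9}; color b → {4, 8, 10}; color c → {5, 11}; color d → {2}; color e → {1}. Every edge joins two different colors.

5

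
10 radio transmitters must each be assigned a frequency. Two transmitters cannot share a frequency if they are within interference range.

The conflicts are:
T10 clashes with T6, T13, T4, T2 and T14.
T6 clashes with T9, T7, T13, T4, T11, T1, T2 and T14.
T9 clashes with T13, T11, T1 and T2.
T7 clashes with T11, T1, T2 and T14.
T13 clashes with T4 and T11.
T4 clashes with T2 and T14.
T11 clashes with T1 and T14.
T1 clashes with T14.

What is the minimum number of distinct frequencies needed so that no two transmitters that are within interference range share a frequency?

T6, T7, T11, T1, T14 all conflict with each other, so at least 5 frequencies are needed.
A valid assignment using 5 frequencies: T10=4, T6=1, T9=4, T7=4, T13=3, T4=2, T11=2, T1=5, T2=3, T14=3. Each listed conflict is separated.

5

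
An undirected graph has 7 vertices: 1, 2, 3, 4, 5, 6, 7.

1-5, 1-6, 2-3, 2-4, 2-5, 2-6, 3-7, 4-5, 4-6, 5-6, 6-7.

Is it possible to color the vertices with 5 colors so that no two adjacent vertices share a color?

The chromatic number is 4. 2, 4, 5, 6 are pairwise adjacent (a clique of size 4), so at least 4 colors are needed.
4 colors suffice: color red → {3, 6}; color blue → {5, 7}; color green → {1, 2}; color yellow → {4}.
Since 5 ≥ 4, a proper 5-coloring certainly exists.

Yes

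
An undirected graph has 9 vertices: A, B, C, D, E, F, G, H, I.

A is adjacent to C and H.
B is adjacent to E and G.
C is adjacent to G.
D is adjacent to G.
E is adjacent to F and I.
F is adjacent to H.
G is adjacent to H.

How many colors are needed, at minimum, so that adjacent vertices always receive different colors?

The cycle E-F-H-G-B-E has odd length 5, so it cannot be 2-colored; at least 3 colors are needed.
One proper 3-coloring: A=red, B=blue, C=blue, D=blue, E=red, F=green, G=red, H=blue, I=blue. No two adjacent vertices share a color.

3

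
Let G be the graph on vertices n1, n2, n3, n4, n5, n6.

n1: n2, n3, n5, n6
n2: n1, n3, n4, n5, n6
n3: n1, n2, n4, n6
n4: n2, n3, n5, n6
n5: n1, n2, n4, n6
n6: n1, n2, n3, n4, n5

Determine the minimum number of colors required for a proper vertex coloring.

4

n2, n4, n5, n6 are pairwise adjacent (a clique of size 4), so at least 4 colors are needed.
A valid assignment using 4 colors: n1=yellow, n2=red, n3=green, n4=yellow, n5=green, n6=blue. No two adjacent vertices share a color.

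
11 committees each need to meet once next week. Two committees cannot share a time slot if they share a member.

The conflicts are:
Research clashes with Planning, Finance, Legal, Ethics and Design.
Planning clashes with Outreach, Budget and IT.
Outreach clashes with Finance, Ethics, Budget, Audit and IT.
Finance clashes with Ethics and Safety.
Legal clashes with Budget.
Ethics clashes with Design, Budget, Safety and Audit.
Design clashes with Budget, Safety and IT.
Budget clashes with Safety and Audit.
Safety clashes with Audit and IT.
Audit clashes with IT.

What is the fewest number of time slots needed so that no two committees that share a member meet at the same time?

Ethics, Budget, Safety, Audit are mutually in conflict, so at least 4 time slots are needed.
4 time slots suffice: Research=1, Planning=2, Outreach=3, Finance=4, Legal=2, Ethics=2, Design=4, Budget=1, Safety=3, Audit=4, IT=1. Every pair that conflicts lands in different time slots.

4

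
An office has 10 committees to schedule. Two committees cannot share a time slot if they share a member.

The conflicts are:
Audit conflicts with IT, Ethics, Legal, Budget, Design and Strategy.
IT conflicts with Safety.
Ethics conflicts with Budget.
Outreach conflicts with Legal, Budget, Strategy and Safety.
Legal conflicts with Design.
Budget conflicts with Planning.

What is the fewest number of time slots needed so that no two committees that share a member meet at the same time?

Audit, Ethics, Budget pairwise conflict, so at least 3 time slots are needed.
3 time slots suffice: Audit=1, IT=3, Ethics=3, Outreach=1, Legal=2, Budget=2, Design=3, Strategy=2, Safety=2, Planning=1. Each listed conflict is separated.

3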